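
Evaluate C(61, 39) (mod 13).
4

Using Lucas' theorem:
Write n=61 and k=39 in base 13:
n in base 13: [4, 9]
k in base 13: [3, 0]
C(61,39) mod 13 = ∏ C(n_i, k_i) mod 13
Digit binomials (mod 13): C(4,3) = 4; C(9,0) = 1
Product: 4 × 1 = 4 ≡ 4 (mod 13)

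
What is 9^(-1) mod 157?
35

gcd(9, 157) = 1, so the inverse exists.
Extended Euclidean algorithm on (157, 9):
157 = 17 × 9 + 4  ⟹  4 = (1)·157 + (-17)·9
9 = 2 × 4 + 1  ⟹  1 = (-2)·157 + (35)·9
So (35)·9 ≡ 1 (mod 157), i.e. 9^(-1) ≡ 35 (mod 157).
Check: 9 × 35 = 315 ≡ 1 (mod 157)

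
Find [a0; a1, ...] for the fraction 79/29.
[2; 1, 2, 1, 1, 1, 2]

Euclidean algorithm steps:
79 = 2 × 29 + 21
29 = 1 × 21 + 8
21 = 2 × 8 + 5
8 = 1 × 5 + 3
5 = 1 × 3 + 2
3 = 1 × 2 + 1
2 = 2 × 1 + 0
Continued fraction: [2; 1, 2, 1, 1, 1, 2]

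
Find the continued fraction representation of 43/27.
[1; 1, 1, 2, 5]

Euclidean algorithm steps:
43 = 1 × 27 + 16
27 = 1 × 16 + 11
16 = 1 × 11 + 5
11 = 2 × 5 + 1
5 = 5 × 1 + 0
Continued fraction: [1; 1, 1, 2, 5]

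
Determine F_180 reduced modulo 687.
96

Matrix identity: Q^n = [[F_(n+1), F_n], [F_n, F_(n-1)]] with Q = [[1,1],[1,0]].
n = 180 = 10110100₂. Square-and-multiply, entries mod 687:
Q^1 = [[1,1],[1,0]]
Q^2 = (Q^1)² = [[2,1],[1,1]]
Q^5 = (Q^2)²·Q = [[8,5],[5,3]]
Q^11 = (Q^5)²·Q = [[144,89],[89,55]]
Q^22 = (Q^11)² = [[490,536],[536,641]]
Q^45 = (Q^22)²·Q = [[62,467],[467,282]]
Q^90 = (Q^45)² = [[32,577],[577,142]]
Q^180 = (Q^90)² = [[71,96],[96,662]]
F_180 mod 687 = Q^180[0][1] = 96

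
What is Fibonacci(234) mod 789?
697

Matrix identity: Q^n = [[F_(n+1), F_n], [F_n, F_(n-1)]] with Q = [[1,1],[1,0]].
n = 234 = 11101010₂. Square-and-multiply, entries mod 789:
Q^1 = [[1,1],[1,0]]
Q^3 = (Q^1)²·Q = [[3,2],[2,1]]
Q^7 = (Q^3)²·Q = [[21,13],[13,8]]
Q^14 = (Q^7)² = [[610,377],[377,233]]
Q^29 = (Q^14)²·Q = [[434,590],[590,633]]
Q^58 = (Q^29)² = [[725,697],[697,28]]
Q^117 = (Q^58)²·Q = [[92,725],[725,156]]
Q^234 = (Q^117)² = [[725,697],[697,28]]
F_234 mod 789 = Q^234[0][1] = 697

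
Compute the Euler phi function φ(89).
88

89 = 89
φ(n) = n × ∏(1 - 1/p) for each prime p dividing n
φ(89) = 89 × (1 - 1/89) = 88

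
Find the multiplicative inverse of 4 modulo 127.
32

gcd(4, 127) = 1, so the inverse exists.
Extended Euclidean algorithm on (127, 4):
127 = 31 × 4 + 3  ⟹  3 = (1)·127 + (-31)·4
4 = 1 × 3 + 1  ⟹  1 = (-1)·127 + (32)·4
So (32)·4 ≡ 1 (mod 127), i.e. 4^(-1) ≡ 32 (mod 127).
Check: 4 × 32 = 128 ≡ 1 (mod 127)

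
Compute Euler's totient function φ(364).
144

364 = 2^2 × 7 × 13
φ(n) = n × ∏(1 - 1/p) for each prime p dividing n
φ(364) = 364 × (1 - 1/2) × (1 - 1/7) × (1 - 1/13) = 144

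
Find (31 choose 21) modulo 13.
0

Using Lucas' theorem:
Write n=31 and k=21 in base 13:
n in base 13: [2, 5]
k in base 13: [1, 8]
C(31,21) mod 13 = ∏ C(n_i, k_i) mod 13
Digit binomials (mod 13): C(2,1) = 2; C(5,8) = 0 (k_i > n_i)
Product: 2 × 0 = 0 ≡ 0 (mod 13)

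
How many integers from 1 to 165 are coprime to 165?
80

165 = 3 × 5 × 11
φ(n) = n × ∏(1 - 1/p) for each prime p dividing n
φ(165) = 165 × (1 - 1/3) × (1 - 1/5) × (1 - 1/11) = 80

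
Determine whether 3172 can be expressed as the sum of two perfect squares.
6² + 56² (a=6, b=56)

Factorization: 3172 = 2^2 × 13 × 61
By Fermat: n is sum of two squares iff every prime p ≡ 3 (mod 4) appears to even power.
All primes ≡ 3 (mod 4) appear to even power.
Search a = 0, 1, 2, … for 3172 - a² a perfect square: first hit at a = 6: 3172 - 36 = 3136 = 56².
3172 = 6² + 56² = 36 + 3136 ✓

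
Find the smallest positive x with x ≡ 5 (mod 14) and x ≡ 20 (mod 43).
579

Using Chinese Remainder Theorem:
M = 14 × 43 = 602
M1 = 43, M2 = 14
y1 = 43^(-1) mod 14 = 1
y2 = 14^(-1) mod 43 = 40
x = (5×43×1 + 20×14×40) mod 602 = 579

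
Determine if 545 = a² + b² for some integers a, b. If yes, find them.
4² + 23² (a=4, b=23)

Factorization: 545 = 5 × 109
By Fermat: n is sum of two squares iff every prime p ≡ 3 (mod 4) appears to even power.
All primes ≡ 3 (mod 4) appear to even power.
Search a = 0, 1, 2, … for 545 - a² a perfect square: first hit at a = 4: 545 - 16 = 529 = 23².
545 = 4² + 23² = 16 + 529 ✓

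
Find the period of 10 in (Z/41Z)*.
5

41 is prime, so ord(10) divides φ(41) = 40.
Divisors of 40: 1, 2, 4, 5, 8, 10, 20, 40.
Repeated squaring: 10^1 ≡ 10, 10^2 ≡ 18, 10^4 ≡ 37, 10^8 ≡ 16, 10^16 ≡ 10, 10^32 ≡ 18 (mod 41).
Test 10^d mod 41 for each divisor d in increasing order:
10^1 ≡ 10
10^2 ≡ 18
10^4 ≡ 37
10^5 = 10^4·10^1 ≡ 1  ← first divisor giving 1
The order is 5.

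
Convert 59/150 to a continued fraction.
[0; 2, 1, 1, 5, 2, 2]

Euclidean algorithm steps:
59 = 0 × 150 + 59
150 = 2 × 59 + 32
59 = 1 × 32 + 27
32 = 1 × 27 + 5
27 = 5 × 5 + 2
5 = 2 × 2 + 1
2 = 2 × 1 + 0
Continued fraction: [0; 2, 1, 1, 5, 2, 2]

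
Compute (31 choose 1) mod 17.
14

Using Lucas' theorem:
Write n=31 and k=1 in base 17:
n in base 17: [1, 14]
k in base 17: [0, 1]
C(31,1) mod 17 = ∏ C(n_i, k_i) mod 17
Digit binomials (mod 17): C(1,0) = 1; C(14,1) = 14
Product: 1 × 14 = 14 ≡ 14 (mod 17)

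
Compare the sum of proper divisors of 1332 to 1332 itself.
abundant

Proper divisors of 1332: sum = 1 + 2 + 3 + 4 + 6 + 9 + 12 + 18 + ... + 222 + 333 + 444 + 666 (17 divisors) = 2126
Since 2126 > 1332, 1332 is abundant.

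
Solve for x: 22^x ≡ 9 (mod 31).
16

Baby-step giant-step with step n = ⌈√31⌉ = 6.
Baby steps 22^j mod 31 (j:value) for j=0..5: 0:1, 1:22, 2:19, 3:15, 4:20, 5:6.
Giant-step multiplier: 22^(-6) ≡ 22^(30-6) = 22^24 ≡ 4 (mod 31).
Giant steps γ_i = 9·4^i mod 31: γ_0=9, γ_1=5, γ_2=20 (in table at j=4).
x = i·n + j = 2·6 + 4 = 16.
Check: 22^16 ≡ 9 (mod 31).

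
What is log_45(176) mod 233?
171

Baby-step giant-step with step n = ⌈√233⌉ = 16.
Baby steps 45^j mod 233 (j:value) for j=0..15: 0:1, 1:45, 2:161, 3:22, 4:58, 5:47, 6:18, 7:111, 8:102, 9:163, 10:112, 11:147, 12:91, 13:134, 14:205, 15:138.
Giant-step multiplier: 45^(-16) ≡ 45^(232-16) = 45^216 ≡ 23 (mod 233).
Giant steps γ_i = 176·23^i mod 233: γ_0=176, γ_1=87, γ_2=137, γ_3=122, γ_4=10, γ_5=230, γ_6=164, γ_7=44, γ_8=80, γ_9=209, γ_10=147 (in table at j=11).
x = i·n + j = 10·16 + 11 = 171.
Check: 45^171 ≡ 176 (mod 233).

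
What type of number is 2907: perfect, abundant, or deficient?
deficient

Proper divisors of 2907: sum = 1 + 3 + 9 + 17 + 19 + 51 + 57 + 153 + 171 + 323 + 969 = 1773
Since 1773 < 2907, 2907 is deficient.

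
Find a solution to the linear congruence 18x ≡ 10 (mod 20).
x ≡ 5 (mod 10)

gcd(18, 20) = 2, which divides 10, so solutions exist.
Divide through by 2: 9x ≡ 5 (mod 10).
Find 9^(-1) mod 10 by the extended Euclidean algorithm:
10 = 1 × 9 + 1  ⟹  1 = (1)·10 + (-1)·9
So (-1)·9 ≡ 1 (mod 10), i.e. 9^(-1) ≡ -1 ≡ 9 (mod 10).
x ≡ 9 × 5 = 45 ≡ 5 (mod 10).
Check: 18 × 5 = 90 ≡ 10 (mod 20).
x ≡ 5 (mod 10), giving 2 solutions mod 20.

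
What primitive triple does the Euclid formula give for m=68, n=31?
(3663, 4216, 5585)

Euclid's formula: a = m² - n², b = 2mn, c = m² + n²
m = 68, n = 31
a = 68² - 31² = 4624 - 961 = 3663
b = 2 × 68 × 31 = 4216
c = 68² + 31² = 4624 + 961 = 5585
Verification: 3663² + 4216² = 13417569 + 17774656 = 31192225 = 5585² ✓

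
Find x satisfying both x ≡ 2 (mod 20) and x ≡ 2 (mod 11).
2

Using Chinese Remainder Theorem:
M = 20 × 11 = 220
M1 = 11, M2 = 20
y1 = 11^(-1) mod 20 = 11
y2 = 20^(-1) mod 11 = 5
x = (2×11×11 + 2×20×5) mod 220 = 2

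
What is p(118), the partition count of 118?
1482074143

p(n) counts ways to write n as a sum of positive integers (order ignored).
Euler's pentagonal recurrence: p(k) = p(k-1) + p(k-2) - p(k-5) - p(k-7) + p(k-12) + p(k-15) - ... (offsets j(3j∓1)/2, signs ++--, p(0)=1, p(<0)=0).
DP table for k = 0..117: p(0)=1, p(1)=1, p(2)=2, p(3)=3, p(4)=5, p(5)=7, p(6)=11, p(7)=15, p(8)=22, p(9)=30, p(10)=42, p(11)=56, p(12)=77, p(13)=101, p(14)=135, p(15)=176, p(16)=231, p(17)=297, p(18)=385, p(19)=490, p(20)=627, p(21)=792, p(22)=1002, p(23)=1255, p(24)=1575, p(25)=1958, p(26)=2436, p(27)=3010, p(28)=3718, p(29)=4565, p(30)=5604, p(31)=6842, p(32)=8349, p(33)=10143, p(34)=12310, p(35)=14883, p(36)=17977, p(37)=21637, p(38)=26015, p(39)=31185, p(40)=37338, p(41)=44583, p(42)=53174, p(43)=63261, p(44)=75175, p(45)=89134, p(46)=105558, p(47)=124754, p(48)=147273, p(49)=173525, p(50)=204226, p(51)=239943, p(52)=281589, p(53)=329931, p(54)=386155, p(55)=451276, p(56)=526823, p(57)=614154, p(58)=715220, p(59)=831820, p(60)=966467, p(61)=1121505, p(62)=1300156, p(63)=1505499, p(64)=1741630, p(65)=2012558, p(66)=2323520, p(67)=2679689, p(68)=3087735, p(69)=3554345, p(70)=4087968, p(71)=4697205, p(72)=5392783, p(73)=6185689, p(74)=7089500, p(75)=8118264, p(76)=9289091, p(77)=10619863, p(78)=12132164, p(79)=13848650, p(80)=15796476, p(81)=18004327, p(82)=20506255, p(83)=23338469, p(84)=26543660, p(85)=30167357, p(86)=34262962, p(87)=38887673, p(88)=44108109, p(89)=49995925, p(90)=56634173, p(91)=64112359, p(92)=72533807, p(93)=82010177, p(94)=92669720, p(95)=104651419, p(96)=118114304, p(97)=133230930, p(98)=150198136, p(99)=169229875, p(100)=190569292, p(101)=214481126, p(102)=241265379, p(103)=271248950, p(104)=304801365, p(105)=342325709, p(106)=384276336, p(107)=431149389, p(108)=483502844, p(109)=541946240, p(110)=607163746, p(111)=679903203, p(112)=761002156, p(113)=851376628, p(114)=952050665, p(115)=1064144451, p(116)=1188908248, p(117)=1327710076.
Final step: p(118) = p(117) + p(116) - p(113) - p(111) + p(106) + p(103) - p(96) - p(92) + p(83) + p(78) - p(67) - p(61) + p(48) + p(41) - p(26) - p(18) + p(1)
= 1327710076 + 1188908248 - 851376628 - 679903203 + 384276336 + 271248950 - 118114304 - 72533807 + 23338469 + 12132164 - 2679689 - 1121505 + 147273 + 44583 - 2436 - 385 + 1
= 1482074143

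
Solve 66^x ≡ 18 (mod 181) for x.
7

Baby-step giant-step with step n = ⌈√181⌉ = 14.
Baby steps 66^j mod 181 (j:value) for j=0..13: 0:1, 1:66, 2:12, 3:68, 4:144, 5:92, 6:99, 7:18, 8:102, 9:35, 10:138, 11:58, 12:27, 13:153.
h = 18 is already in the table at j=7, so x = 7.
Check: 66^7 ≡ 18 (mod 181).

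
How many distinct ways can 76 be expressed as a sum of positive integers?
9289091

p(n) counts ways to write n as a sum of positive integers (order ignored).
Euler's pentagonal recurrence: p(k) = p(k-1) + p(k-2) - p(k-5) - p(k-7) + p(k-12) + p(k-15) - ... (offsets j(3j∓1)/2, signs ++--, p(0)=1, p(<0)=0).
DP table for k = 0..75: p(0)=1, p(1)=1, p(2)=2, p(3)=3, p(4)=5, p(5)=7, p(6)=11, p(7)=15, p(8)=22, p(9)=30, p(10)=42, p(11)=56, p(12)=77, p(13)=101, p(14)=135, p(15)=176, p(16)=231, p(17)=297, p(18)=385, p(19)=490, p(20)=627, p(21)=792, p(22)=1002, p(23)=1255, p(24)=1575, p(25)=1958, p(26)=2436, p(27)=3010, p(28)=3718, p(29)=4565, p(30)=5604, p(31)=6842, p(32)=8349, p(33)=10143, p(34)=12310, p(35)=14883, p(36)=17977, p(37)=21637, p(38)=26015, p(39)=31185, p(40)=37338, p(41)=44583, p(42)=53174, p(43)=63261, p(44)=75175, p(45)=89134, p(46)=105558, p(47)=124754, p(48)=147273, p(49)=173525, p(50)=204226, p(51)=239943, p(52)=281589, p(53)=329931, p(54)=386155, p(55)=451276, p(56)=526823, p(57)=614154, p(58)=715220, p(59)=831820, p(60)=966467, p(61)=1121505, p(62)=1300156, p(63)=1505499, p(64)=1741630, p(65)=2012558, p(66)=2323520, p(67)=2679689, p(68)=3087735, p(69)=3554345, p(70)=4087968, p(71)=4697205, p(72)=5392783, p(73)=6185689, p(74)=7089500, p(75)=8118264.
Final step: p(76) = p(75) + p(74) - p(71) - p(69) + p(64) + p(61) - p(54) - p(50) + p(41) + p(36) - p(25) - p(19) + p(6)
= 8118264 + 7089500 - 4697205 - 3554345 + 1741630 + 1121505 - 386155 - 204226 + 44583 + 17977 - 1958 - 490 + 11
= 9289091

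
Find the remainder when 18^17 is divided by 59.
54

Repeated squaring. Binary of 17 = 10001.
18^1 ≡ 18 (mod 59); 18^2 ≡ 29 (mod 59); 18^4 ≡ 15 (mod 59); 18^8 ≡ 48 (mod 59); 18^16 ≡ 3 (mod 59)
18^17 = 18^1 × 18^16 ≡ 54 (mod 59)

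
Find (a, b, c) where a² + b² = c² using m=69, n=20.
(4361, 2760, 5161)

Euclid's formula: a = m² - n², b = 2mn, c = m² + n²
m = 69, n = 20
a = 69² - 20² = 4761 - 400 = 4361
b = 2 × 69 × 20 = 2760
c = 69² + 20² = 4761 + 400 = 5161
Verification: 4361² + 2760² = 19018321 + 7617600 = 26635921 = 5161² ✓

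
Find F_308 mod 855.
96

Matrix identity: Q^n = [[F_(n+1), F_n], [F_n, F_(n-1)]] with Q = [[1,1],[1,0]].
n = 308 = 100110100₂. Square-and-multiply, entries mod 855:
Q^1 = [[1,1],[1,0]]
Q^2 = (Q^1)² = [[2,1],[1,1]]
Q^4 = (Q^2)² = [[5,3],[3,2]]
Q^9 = (Q^4)²·Q = [[55,34],[34,21]]
Q^19 = (Q^9)²·Q = [[780,761],[761,19]]
Q^38 = (Q^19)² = [[781,134],[134,647]]
Q^77 = (Q^38)²·Q = [[179,347],[347,687]]
Q^154 = (Q^77)² = [[260,397],[397,718]]
Q^308 = (Q^154)² = [[344,96],[96,248]]
F_308 mod 855 = Q^308[0][1] = 96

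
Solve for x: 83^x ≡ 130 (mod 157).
48

Baby-step giant-step with step n = ⌈√157⌉ = 13.
Baby steps 83^j mod 157 (j:value) for j=0..12: 0:1, 1:83, 2:138, 3:150, 4:47, 5:133, 6:49, 7:142, 8:11, 9:128, 10:105, 11:80, 12:46.
Giant-step multiplier: 83^(-13) ≡ 83^(156-13) = 83^143 ≡ 22 (mod 157).
Giant steps γ_i = 130·22^i mod 157: γ_0=130, γ_1=34, γ_2=120, γ_3=128 (in table at j=9).
x = i·n + j = 3·13 + 9 = 48.
Check: 83^48 ≡ 130 (mod 157).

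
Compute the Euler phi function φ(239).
238

239 = 239
φ(n) = n × ∏(1 - 1/p) for each prime p dividing n
φ(239) = 239 × (1 - 1/239) = 238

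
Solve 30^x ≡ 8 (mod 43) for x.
15

Baby-step giant-step with step n = ⌈√43⌉ = 7.
Baby steps 30^j mod 43 (j:value) for j=0..6: 0:1, 1:30, 2:40, 3:39, 4:9, 5:12, 6:16.
Giant-step multiplier: 30^(-7) ≡ 30^(42-7) = 30^35 ≡ 37 (mod 43).
Giant steps γ_i = 8·37^i mod 43: γ_0=8, γ_1=38, γ_2=30 (in table at j=1).
x = i·n + j = 2·7 + 1 = 15.
Check: 30^15 ≡ 8 (mod 43).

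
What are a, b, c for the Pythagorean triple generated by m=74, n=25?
(4851, 3700, 6101)

Euclid's formula: a = m² - n², b = 2mn, c = m² + n²
m = 74, n = 25
a = 74² - 25² = 5476 - 625 = 4851
b = 2 × 74 × 25 = 3700
c = 74² + 25² = 5476 + 625 = 6101
Verification: 4851² + 3700² = 23532201 + 13690000 = 37222201 = 6101² ✓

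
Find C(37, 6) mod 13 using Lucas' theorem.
7

Using Lucas' theorem:
Write n=37 and k=6 in base 13:
n in base 13: [2, 11]
k in base 13: [0, 6]
C(37,6) mod 13 = ∏ C(n_i, k_i) mod 13
Digit binomials (mod 13): C(2,0) = 1; C(11,6) = 462 ≡ 7
Product: 1 × 7 = 7 ≡ 7 (mod 13)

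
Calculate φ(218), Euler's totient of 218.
108

218 = 2 × 109
φ(n) = n × ∏(1 - 1/p) for each prime p dividing n
φ(218) = 218 × (1 - 1/2) × (1 - 1/109) = 108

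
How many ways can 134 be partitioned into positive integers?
8149040695

p(n) counts ways to write n as a sum of positive integers (order ignored).
Euler's pentagonal recurrence: p(k) = p(k-1) + p(k-2) - p(k-5) - p(k-7) + p(k-12) + p(k-15) - ... (offsets j(3j∓1)/2, signs ++--, p(0)=1, p(<0)=0).
DP table for k = 0..133: p(0)=1, p(1)=1, p(2)=2, p(3)=3, p(4)=5, p(5)=7, p(6)=11, p(7)=15, p(8)=22, p(9)=30, p(10)=42, p(11)=56, p(12)=77, p(13)=101, p(14)=135, p(15)=176, p(16)=231, p(17)=297, p(18)=385, p(19)=490, p(20)=627, p(21)=792, p(22)=1002, p(23)=1255, p(24)=1575, p(25)=1958, p(26)=2436, p(27)=3010, p(28)=3718, p(29)=4565, p(30)=5604, p(31)=6842, p(32)=8349, p(33)=10143, p(34)=12310, p(35)=14883, p(36)=17977, p(37)=21637, p(38)=26015, p(39)=31185, p(40)=37338, p(41)=44583, p(42)=53174, p(43)=63261, p(44)=75175, p(45)=89134, p(46)=105558, p(47)=124754, p(48)=147273, p(49)=173525, p(50)=204226, p(51)=239943, p(52)=281589, p(53)=329931, p(54)=386155, p(55)=451276, p(56)=526823, p(57)=614154, p(58)=715220, p(59)=831820, p(60)=966467, p(61)=1121505, p(62)=1300156, p(63)=1505499, p(64)=1741630, p(65)=2012558, p(66)=2323520, p(67)=2679689, p(68)=3087735, p(69)=3554345, p(70)=4087968, p(71)=4697205, p(72)=5392783, p(73)=6185689, p(74)=7089500, p(75)=8118264, p(76)=9289091, p(77)=10619863, p(78)=12132164, p(79)=13848650, p(80)=15796476, p(81)=18004327, p(82)=20506255, p(83)=23338469, p(84)=26543660, p(85)=30167357, p(86)=34262962, p(87)=38887673, p(88)=44108109, p(89)=49995925, p(90)=56634173, p(91)=64112359, p(92)=72533807, p(93)=82010177, p(94)=92669720, p(95)=104651419, p(96)=118114304, p(97)=133230930, p(98)=150198136, p(99)=169229875, p(100)=190569292, p(101)=214481126, p(102)=241265379, p(103)=271248950, p(104)=304801365, p(105)=342325709, p(106)=384276336, p(107)=431149389, p(108)=483502844, p(109)=541946240, p(110)=607163746, p(111)=679903203, p(112)=761002156, p(113)=851376628, p(114)=952050665, p(115)=1064144451, p(116)=1188908248, p(117)=1327710076, p(118)=1482074143, p(119)=1653668665, p(120)=1844349560, p(121)=2056148051, p(122)=2291320912, p(123)=2552338241, p(124)=2841940500, p(125)=3163127352, p(126)=3519222692, p(127)=3913864295, p(128)=4351078600, p(129)=4835271870, p(130)=5371315400, p(131)=5964539504, p(132)=6620830889, p(133)=7346629512.
Final step: p(134) = p(133) + p(132) - p(129) - p(127) + p(122) + p(119) - p(112) - p(108) + p(99) + p(94) - p(83) - p(77) + p(64) + p(57) - p(42) - p(34) + p(17) + p(8)
= 7346629512 + 6620830889 - 4835271870 - 3913864295 + 2291320912 + 1653668665 - 761002156 - 483502844 + 169229875 + 92669720 - 23338469 - 10619863 + 1741630 + 614154 - 53174 - 12310 + 297 + 22
= 8149040695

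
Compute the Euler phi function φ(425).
320

425 = 5^2 × 17
φ(n) = n × ∏(1 - 1/p) for each prime p dividing n
φ(425) = 425 × (1 - 1/5) × (1 - 1/17) = 320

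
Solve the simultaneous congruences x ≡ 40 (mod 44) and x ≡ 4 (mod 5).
84

Using Chinese Remainder Theorem:
M = 44 × 5 = 220
M1 = 5, M2 = 44
y1 = 5^(-1) mod 44 = 9
y2 = 44^(-1) mod 5 = 4
x = (40×5×9 + 4×44×4) mod 220 = 84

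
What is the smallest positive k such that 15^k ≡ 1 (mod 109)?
27

109 is prime, so ord(15) divides φ(109) = 108.
Divisors of 108: 1, 2, 3, 4, 6, 9, 12, 18, 27, 36, 54, 108.
Repeated squaring: 15^1 ≡ 15, 15^2 ≡ 7, 15^4 ≡ 49, 15^8 ≡ 3, 15^16 ≡ 9, 15^32 ≡ 81, 15^64 ≡ 21 (mod 109).
Test 15^d mod 109 for each divisor d in increasing order:
15^1 ≡ 15
15^2 ≡ 7
15^3 = 15^2·15^1 ≡ 105
15^4 ≡ 49
15^6 = 15^4·15^2 ≡ 16
15^9 = 15^8·15^1 ≡ 45
15^12 = 15^8·15^4 ≡ 38
15^18 = 15^16·15^2 ≡ 63
15^27 = 15^16·15^8·15^2·15^1 ≡ 1  ← first divisor giving 1
The order is 27.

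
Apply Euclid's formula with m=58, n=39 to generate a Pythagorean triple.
(1843, 4524, 4885)

Euclid's formula: a = m² - n², b = 2mn, c = m² + n²
m = 58, n = 39
a = 58² - 39² = 3364 - 1521 = 1843
b = 2 × 58 × 39 = 4524
c = 58² + 39² = 3364 + 1521 = 4885
Verification: 1843² + 4524² = 3396649 + 20466576 = 23863225 = 4885² ✓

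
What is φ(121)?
110

121 = 11^2
φ(n) = n × ∏(1 - 1/p) for each prime p dividing n
φ(121) = 121 × (1 - 1/11) = 110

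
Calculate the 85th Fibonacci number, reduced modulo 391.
250

Matrix identity: Q^n = [[F_(n+1), F_n], [F_n, F_(n-1)]] with Q = [[1,1],[1,0]].
n = 85 = 1010101₂. Square-and-multiply, entries mod 391:
Q^1 = [[1,1],[1,0]]
Q^2 = (Q^1)² = [[2,1],[1,1]]
Q^5 = (Q^2)²·Q = [[8,5],[5,3]]
Q^10 = (Q^5)² = [[89,55],[55,34]]
Q^21 = (Q^10)²·Q = [[116,389],[389,118]]
Q^42 = (Q^21)² = [[166,314],[314,243]]
Q^85 = (Q^42)²·Q = [[37,250],[250,178]]
F_85 mod 391 = Q^85[0][1] = 250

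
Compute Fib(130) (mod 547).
273

Matrix identity: Q^n = [[F_(n+1), F_n], [F_n, F_(n-1)]] with Q = [[1,1],[1,0]].
n = 130 = 10000010₂. Square-and-multiply, entries mod 547:
Q^1 = [[1,1],[1,0]]
Q^2 = (Q^1)² = [[2,1],[1,1]]
Q^4 = (Q^2)² = [[5,3],[3,2]]
Q^8 = (Q^4)² = [[34,21],[21,13]]
Q^16 = (Q^8)² = [[503,440],[440,63]]
Q^32 = (Q^16)² = [[257,155],[155,102]]
Q^65 = (Q^32)²·Q = [[217,366],[366,398]]
Q^130 = (Q^65)² = [[535,273],[273,262]]
F_130 mod 547 = Q^130[0][1] = 273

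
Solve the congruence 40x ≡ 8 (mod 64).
x ≡ 5 (mod 8)

gcd(40, 64) = 8, which divides 8, so solutions exist.
Divide through by 8: 5x ≡ 1 (mod 8).
Find 5^(-1) mod 8 by the extended Euclidean algorithm:
8 = 1 × 5 + 3  ⟹  3 = (1)·8 + (-1)·5
5 = 1 × 3 + 2  ⟹  2 = (-1)·8 + (2)·5
3 = 1 × 2 + 1  ⟹  1 = (2)·8 + (-3)·5
So (-3)·5 ≡ 1 (mod 8), i.e. 5^(-1) ≡ -3 ≡ 5 (mod 8).
x ≡ 5 × 1 = 5 ≡ 5 (mod 8).
Check: 40 × 5 = 200 ≡ 8 (mod 64).
x ≡ 5 (mod 8), giving 8 solutions mod 64.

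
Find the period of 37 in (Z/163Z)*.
54

163 is prime, so ord(37) divides φ(163) = 162.
Divisors of 162: 1, 2, 3, 6, 9, 18, 27, 54, 81, 162.
Repeated squaring: 37^1 ≡ 37, 37^2 ≡ 65, 37^4 ≡ 150, 37^8 ≡ 6, 37^16 ≡ 36, 37^32 ≡ 155, 37^64 ≡ 64, 37^128 ≡ 21 (mod 163).
Test 37^d mod 163 for each divisor d in increasing order:
37^1 ≡ 37
37^2 ≡ 65
37^3 = 37^2·37^1 ≡ 123
37^6 = 37^4·37^2 ≡ 133
37^9 = 37^8·37^1 ≡ 59
37^18 = 37^16·37^2 ≡ 58
37^27 = 37^16·37^8·37^2·37^1 ≡ 162
37^54 = 37^32·37^16·37^4·37^2 ≡ 1  ← first divisor giving 1
The order is 54.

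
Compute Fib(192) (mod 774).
342

Matrix identity: Q^n = [[F_(n+1), F_n], [F_n, F_(n-1)]] with Q = [[1,1],[1,0]].
n = 192 = 11000000₂. Square-and-multiply, entries mod 774:
Q^1 = [[1,1],[1,0]]
Q^3 = (Q^1)²·Q = [[3,2],[2,1]]
Q^6 = (Q^3)² = [[13,8],[8,5]]
Q^12 = (Q^6)² = [[233,144],[144,89]]
Q^24 = (Q^12)² = [[721,702],[702,19]]
Q^48 = (Q^24)² = [[253,126],[126,127]]
Q^96 = (Q^48)² = [[163,666],[666,271]]
Q^192 = (Q^96)² = [[307,342],[342,739]]
F_192 mod 774 = Q^192[0][1] = 342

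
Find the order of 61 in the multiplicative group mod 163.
27

163 is prime, so ord(61) divides φ(163) = 162.
Divisors of 162: 1, 2, 3, 6, 9, 18, 27, 54, 81, 162.
Repeated squaring: 61^1 ≡ 61, 61^2 ≡ 135, 61^4 ≡ 132, 61^8 ≡ 146, 61^16 ≡ 126, 61^32 ≡ 65, 61^64 ≡ 150, 61^128 ≡ 6 (mod 163).
Test 61^d mod 163 for each divisor d in increasing order:
61^1 ≡ 61
61^2 ≡ 135
61^3 = 61^2·61^1 ≡ 85
61^6 = 61^4·61^2 ≡ 53
61^9 = 61^8·61^1 ≡ 104
61^18 = 61^16·61^2 ≡ 58
61^27 = 61^16·61^8·61^2·61^1 ≡ 1  ← first divisor giving 1
The order is 27.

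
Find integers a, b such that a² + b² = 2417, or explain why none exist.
4² + 49² (a=4, b=49)

Factorization: 2417 = 2417
By Fermat: n is sum of two squares iff every prime p ≡ 3 (mod 4) appears to even power.
All primes ≡ 3 (mod 4) appear to even power.
Search a = 0, 1, 2, … for 2417 - a² a perfect square: first hit at a = 4: 2417 - 16 = 2401 = 49².
2417 = 4² + 49² = 16 + 2401 ✓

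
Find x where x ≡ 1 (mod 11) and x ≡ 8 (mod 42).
386

Using Chinese Remainder Theorem:
M = 11 × 42 = 462
M1 = 42, M2 = 11
y1 = 42^(-1) mod 11 = 5
y2 = 11^(-1) mod 42 = 23
x = (1×42×5 + 8×11×23) mod 462 = 386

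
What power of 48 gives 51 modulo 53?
31

Baby-step giant-step with step n = ⌈√53⌉ = 8.
Baby steps 48^j mod 53 (j:value) for j=0..7: 0:1, 1:48, 2:25, 3:34, 4:42, 5:2, 6:43, 7:50.
Giant-step multiplier: 48^(-8) ≡ 48^(52-8) = 48^44 ≡ 46 (mod 53).
Giant steps γ_i = 51·46^i mod 53: γ_0=51, γ_1=14, γ_2=8, γ_3=50 (in table at j=7).
x = i·n + j = 3·8 + 7 = 31.
Check: 48^31 ≡ 51 (mod 53).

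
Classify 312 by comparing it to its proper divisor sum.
abundant

Proper divisors of 312: sum = 1 + 2 + 3 + 4 + 6 + 8 + 12 + 13 + 24 + 26 + 39 + 52 + 78 + 104 + 156 = 528
Since 528 > 312, 312 is abundant.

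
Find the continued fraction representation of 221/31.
[7; 7, 1, 3]

Euclidean algorithm steps:
221 = 7 × 31 + 4
31 = 7 × 4 + 3
4 = 1 × 3 + 1
3 = 3 × 1 + 0
Continued fraction: [7; 7, 1, 3]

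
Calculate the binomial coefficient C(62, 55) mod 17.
7

Using Lucas' theorem:
Write n=62 and k=55 in base 17:
n in base 17: [3, 11]
k in base 17: [3, 4]
C(62,55) mod 17 = ∏ C(n_i, k_i) mod 17
Digit binomials (mod 17): C(3,3) = 1; C(11,4) = 330 ≡ 7
Product: 1 × 7 = 7 ≡ 7 (mod 17)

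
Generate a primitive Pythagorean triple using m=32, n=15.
(799, 960, 1249)

Euclid's formula: a = m² - n², b = 2mn, c = m² + n²
m = 32, n = 15
a = 32² - 15² = 1024 - 225 = 799
b = 2 × 32 × 15 = 960
c = 32² + 15² = 1024 + 225 = 1249
Verification: 799² + 960² = 638401 + 921600 = 1560001 = 1249² ✓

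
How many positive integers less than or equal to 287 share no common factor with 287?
240

287 = 7 × 41
φ(n) = n × ∏(1 - 1/p) for each prime p dividing n
φ(287) = 287 × (1 - 1/7) × (1 - 1/41) = 240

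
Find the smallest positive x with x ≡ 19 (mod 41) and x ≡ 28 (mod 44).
1700

Using Chinese Remainder Theorem:
M = 41 × 44 = 1804
M1 = 44, M2 = 41
y1 = 44^(-1) mod 41 = 14
y2 = 41^(-1) mod 44 = 29
x = (19×44×14 + 28×41×29) mod 1804 = 1700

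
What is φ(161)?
132

161 = 7 × 23
φ(n) = n × ∏(1 - 1/p) for each prime p dividing n
φ(161) = 161 × (1 - 1/7) × (1 - 1/23) = 132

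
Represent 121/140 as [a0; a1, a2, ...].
[0; 1, 6, 2, 1, 2, 2]

Euclidean algorithm steps:
121 = 0 × 140 + 121
140 = 1 × 121 + 19
121 = 6 × 19 + 7
19 = 2 × 7 + 5
7 = 1 × 5 + 2
5 = 2 × 2 + 1
2 = 2 × 1 + 0
Continued fraction: [0; 1, 6, 2, 1, 2, 2]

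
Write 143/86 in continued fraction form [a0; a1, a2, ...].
[1; 1, 1, 1, 28]

Euclidean algorithm steps:
143 = 1 × 86 + 57
86 = 1 × 57 + 29
57 = 1 × 29 + 28
29 = 1 × 28 + 1
28 = 28 × 1 + 0
Continued fraction: [1; 1, 1, 1, 28]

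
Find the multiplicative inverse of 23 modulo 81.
74

gcd(23, 81) = 1, so the inverse exists.
Extended Euclidean algorithm on (81, 23):
81 = 3 × 23 + 12  ⟹  12 = (1)·81 + (-3)·23
23 = 1 × 12 + 11  ⟹  11 = (-1)·81 + (4)·23
12 = 1 × 11 + 1  ⟹  1 = (2)·81 + (-7)·23
So (-7)·23 ≡ 1 (mod 81), i.e. 23^(-1) ≡ -7 ≡ 74 (mod 81).
Check: 23 × 74 = 1702 ≡ 1 (mod 81)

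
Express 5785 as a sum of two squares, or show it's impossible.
3² + 76² (a=3, b=76)

Factorization: 5785 = 5 × 13 × 89
By Fermat: n is sum of two squares iff every prime p ≡ 3 (mod 4) appears to even power.
All primes ≡ 3 (mod 4) appear to even power.
Search a = 0, 1, 2, … for 5785 - a² a perfect square: first hit at a = 3: 5785 - 9 = 5776 = 76².
5785 = 3² + 76² = 9 + 5776 ✓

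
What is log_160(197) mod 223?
156

Baby-step giant-step with step n = ⌈√223⌉ = 15.
Baby steps 160^j mod 223 (j:value) for j=0..14: 0:1, 1:160, 2:178, 3:159, 4:18, 5:204, 6:82, 7:186, 8:101, 9:104, 10:138, 11:3, 12:34, 13:88, 14:31.
Giant-step multiplier: 160^(-15) ≡ 160^(222-15) = 160^207 ≡ 95 (mod 223).
Giant steps γ_i = 197·95^i mod 223: γ_0=197, γ_1=206, γ_2=169, γ_3=222, γ_4=128, γ_5=118, γ_6=60, γ_7=125, γ_8=56, γ_9=191, γ_10=82 (in table at j=6).
x = i·n + j = 10·15 + 6 = 156.
Check: 160^156 ≡ 197 (mod 223).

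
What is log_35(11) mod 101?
61

Baby-step giant-step with step n = ⌈√101⌉ = 11.
Baby steps 35^j mod 101 (j:value) for j=0..10: 0:1, 1:35, 2:13, 3:51, 4:68, 5:57, 6:76, 7:34, 8:79, 9:38, 10:17.
Giant-step multiplier: 35^(-11) ≡ 35^(100-11) = 35^89 ≡ 55 (mod 101).
Giant steps γ_i = 11·55^i mod 101: γ_0=11, γ_1=100, γ_2=46, γ_3=5, γ_4=73, γ_5=76 (in table at j=6).
x = i·n + j = 5·11 + 6 = 61.
Check: 35^61 ≡ 11 (mod 101).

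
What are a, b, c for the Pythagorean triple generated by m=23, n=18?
(205, 828, 853)

Euclid's formula: a = m² - n², b = 2mn, c = m² + n²
m = 23, n = 18
a = 23² - 18² = 529 - 324 = 205
b = 2 × 23 × 18 = 828
c = 23² + 18² = 529 + 324 = 853
Verification: 205² + 828² = 42025 + 685584 = 727609 = 853² ✓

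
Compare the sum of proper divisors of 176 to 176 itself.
abundant

Proper divisors of 176: sum = 1 + 2 + 4 + 8 + 11 + 16 + 22 + 44 + 88 = 196
Since 196 > 176, 176 is abundant.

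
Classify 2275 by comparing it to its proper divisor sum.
deficient

Proper divisors of 2275: sum = 1 + 5 + 7 + 13 + 25 + 35 + 65 + 91 + 175 + 325 + 455 = 1197
Since 1197 < 2275, 2275 is deficient.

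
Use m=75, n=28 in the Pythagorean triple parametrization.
(4841, 4200, 6409)

Euclid's formula: a = m² - n², b = 2mn, c = m² + n²
m = 75, n = 28
a = 75² - 28² = 5625 - 784 = 4841
b = 2 × 75 × 28 = 4200
c = 75² + 28² = 5625 + 784 = 6409
Verification: 4841² + 4200² = 23435281 + 17640000 = 41075281 = 6409² ✓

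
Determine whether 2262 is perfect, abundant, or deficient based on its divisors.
abundant

Proper divisors of 2262: sum = 1 + 2 + 3 + 6 + 13 + 26 + 29 + 39 + 58 + 78 + 87 + 174 + 377 + 754 + 1131 = 2778
Since 2778 > 2262, 2262 is abundant.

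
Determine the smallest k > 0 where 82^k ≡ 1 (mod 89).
88

89 is prime, so ord(82) divides φ(89) = 88.
Divisors of 88: 1, 2, 4, 8, 11, 22, 44, 88.
Repeated squaring: 82^1 ≡ 82, 82^2 ≡ 49, 82^4 ≡ 87, 82^8 ≡ 4, 82^16 ≡ 16, 82^32 ≡ 78, 82^64 ≡ 32 (mod 89).
Test 82^d mod 89 for each divisor d in increasing order:
82^1 ≡ 82
82^2 ≡ 49
82^4 ≡ 87
82^8 ≡ 4
82^11 = 82^8·82^2·82^1 ≡ 52
82^22 = 82^16·82^4·82^2 ≡ 34
82^44 = 82^32·82^8·82^4 ≡ 88
82^88 = 82^64·82^16·82^8 ≡ 1  ← first divisor giving 1
The order is 88.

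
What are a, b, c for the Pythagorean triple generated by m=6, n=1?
(35, 12, 37)

Euclid's formula: a = m² - n², b = 2mn, c = m² + n²
m = 6, n = 1
a = 6² - 1² = 36 - 1 = 35
b = 2 × 6 × 1 = 12
c = 6² + 1² = 36 + 1 = 37
Verification: 35² + 12² = 1225 + 144 = 1369 = 37² ✓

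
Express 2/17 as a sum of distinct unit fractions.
1/9 + 1/153

Greedy algorithm:
2/17: ceiling(17/2) = 9, use 1/9
1/153: ceiling(153/1) = 153, use 1/153
Result: 2/17 = 1/9 + 1/153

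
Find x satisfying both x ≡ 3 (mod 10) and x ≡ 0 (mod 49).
343

Using Chinese Remainder Theorem:
M = 10 × 49 = 490
M1 = 49, M2 = 10
y1 = 49^(-1) mod 10 = 9
y2 = 10^(-1) mod 49 = 5
x = (3×49×9 + 0×10×5) mod 490 = 343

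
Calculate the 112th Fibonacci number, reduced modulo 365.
119

Matrix identity: Q^n = [[F_(n+1), F_n], [F_n, F_(n-1)]] with Q = [[1,1],[1,0]].
n = 112 = 1110000₂. Square-and-multiply, entries mod 365:
Q^1 = [[1,1],[1,0]]
Q^3 = (Q^1)²·Q = [[3,2],[2,1]]
Q^7 = (Q^3)²·Q = [[21,13],[13,8]]
Q^14 = (Q^7)² = [[245,12],[12,233]]
Q^28 = (Q^14)² = [[309,261],[261,48]]
Q^56 = (Q^28)² = [[82,102],[102,345]]
Q^112 = (Q^56)² = [[338,119],[119,219]]
F_112 mod 365 = Q^112[0][1] = 119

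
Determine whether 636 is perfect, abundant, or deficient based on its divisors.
abundant

Proper divisors of 636: sum = 1 + 2 + 3 + 4 + 6 + 12 + 53 + 106 + 159 + 212 + 318 = 876
Since 876 > 636, 636 is abundant.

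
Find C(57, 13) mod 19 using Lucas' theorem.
0

Using Lucas' theorem:
Write n=57 and k=13 in base 19:
n in base 19: [3, 0]
k in base 19: [0, 13]
C(57,13) mod 19 = ∏ C(n_i, k_i) mod 19
Digit binomials (mod 19): C(3,0) = 1; C(0,13) = 0 (k_i > n_i)
Product: 1 × 0 = 0 ≡ 0 (mod 19)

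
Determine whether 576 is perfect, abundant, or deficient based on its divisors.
abundant

Proper divisors of 576: sum = 1 + 2 + 3 + 4 + 6 + 8 + 9 + 12 + ... + 96 + 144 + 192 + 288 (20 divisors) = 1075
Since 1075 > 576, 576 is abundant.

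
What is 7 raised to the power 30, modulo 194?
167

Repeated squaring. Binary of 30 = 11110.
7^1 ≡ 7 (mod 194); 7^2 ≡ 49 (mod 194); 7^4 ≡ 73 (mod 194); 7^8 ≡ 91 (mod 194); 7^16 ≡ 133 (mod 194)
7^30 = 7^2 × 7^4 × 7^8 × 7^16 ≡ 167 (mod 194)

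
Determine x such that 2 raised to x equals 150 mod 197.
164

Baby-step giant-step with step n = ⌈√197⌉ = 15.
Baby steps 2^j mod 197 (j:value) for j=0..14: 0:1, 1:2, 2:4, 3:8, 4:16, 5:32, 6:64, 7:128, 8:59, 9:118, 10:39, 11:78, 12:156, 13:115, 14:33.
Giant-step multiplier: 2^(-15) ≡ 2^(196-15) = 2^181 ≡ 3 (mod 197).
Giant steps γ_i = 150·3^i mod 197: γ_0=150, γ_1=56, γ_2=168, γ_3=110, γ_4=133, γ_5=5, γ_6=15, γ_7=45, γ_8=135, γ_9=11, γ_10=33 (in table at j=14).
x = i·n + j = 10·15 + 14 = 164.
Check: 2^164 ≡ 150 (mod 197).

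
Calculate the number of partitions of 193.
2168627105469

p(n) counts ways to write n as a sum of positive integers (order ignored).
Euler's pentagonal recurrence: p(k) = p(k-1) + p(k-2) - p(k-5) - p(k-7) + p(k-12) + p(k-15) - ... (offsets j(3j∓1)/2, signs ++--, p(0)=1, p(<0)=0).
DP table for k = 0..192: p(0)=1, p(1)=1, p(2)=2, p(3)=3, p(4)=5, p(5)=7, p(6)=11, p(7)=15, p(8)=22, p(9)=30, p(10)=42, p(11)=56, p(12)=77, p(13)=101, p(14)=135, p(15)=176, p(16)=231, p(17)=297, p(18)=385, p(19)=490, p(20)=627, p(21)=792, p(22)=1002, p(23)=1255, p(24)=1575, p(25)=1958, p(26)=2436, p(27)=3010, p(28)=3718, p(29)=4565, p(30)=5604, p(31)=6842, p(32)=8349, p(33)=10143, p(34)=12310, p(35)=14883, p(36)=17977, p(37)=21637, p(38)=26015, p(39)=31185, p(40)=37338, p(41)=44583, p(42)=53174, p(43)=63261, p(44)=75175, p(45)=89134, p(46)=105558, p(47)=124754, p(48)=147273, p(49)=173525, p(50)=204226, p(51)=239943, p(52)=281589, p(53)=329931, p(54)=386155, p(55)=451276, p(56)=526823, p(57)=614154, p(58)=715220, p(59)=831820, p(60)=966467, p(61)=1121505, p(62)=1300156, p(63)=1505499, p(64)=1741630, p(65)=2012558, p(66)=2323520, p(67)=2679689, p(68)=3087735, p(69)=3554345, p(70)=4087968, p(71)=4697205, p(72)=5392783, p(73)=6185689, p(74)=7089500, p(75)=8118264, p(76)=9289091, p(77)=10619863, p(78)=12132164, p(79)=13848650, p(80)=15796476, p(81)=18004327, p(82)=20506255, p(83)=23338469, p(84)=26543660, p(85)=30167357, p(86)=34262962, p(87)=38887673, p(88)=44108109, p(89)=49995925, p(90)=56634173, p(91)=64112359, p(92)=72533807, p(93)=82010177, p(94)=92669720, p(95)=104651419, p(96)=118114304, p(97)=133230930, p(98)=150198136, p(99)=169229875, p(100)=190569292, p(101)=214481126, p(102)=241265379, p(103)=271248950, p(104)=304801365, p(105)=342325709, p(106)=384276336, p(107)=431149389, p(108)=483502844, p(109)=541946240, p(110)=607163746, p(111)=679903203, p(112)=761002156, p(113)=851376628, p(114)=952050665, p(115)=1064144451, p(116)=1188908248, p(117)=1327710076, p(118)=1482074143, p(119)=1653668665, p(120)=1844349560, p(121)=2056148051, p(122)=2291320912, p(123)=2552338241, p(124)=2841940500, p(125)=3163127352, p(126)=3519222692, p(127)=3913864295, p(128)=4351078600, p(129)=4835271870, p(130)=5371315400, p(131)=5964539504, p(132)=6620830889, p(133)=7346629512, p(134)=8149040695, p(135)=9035836076, p(136)=10015581680, p(137)=11097645016, p(138)=12292341831, p(139)=13610949895, p(140)=15065878135, p(141)=16670689208, p(142)=18440293320, p(143)=20390982757, p(144)=22540654445, p(145)=24908858009, p(146)=27517052599, p(147)=30388671978, p(148)=33549419497, p(149)=37027355200, p(150)=40853235313, p(151)=45060624582, p(152)=49686288421, p(153)=54770336324, p(154)=60356673280, p(155)=66493182097, p(156)=73232243759, p(157)=80630964769, p(158)=88751778802, p(159)=97662728555, p(160)=107438159466, p(161)=118159068427, p(162)=129913904637, p(163)=142798995930, p(164)=156919475295, p(165)=172389800255, p(166)=189334822579, p(167)=207890420102, p(168)=228204732751, p(169)=250438925115, p(170)=274768617130, p(171)=301384802048, p(172)=330495499613, p(173)=362326859895, p(174)=397125074750, p(175)=435157697830, p(176)=476715857290, p(177)=522115831195, p(178)=571701605655, p(179)=625846753120, p(180)=684957390936, p(181)=749474411781, p(182)=819876908323, p(183)=896684817527, p(184)=980462880430, p(185)=1071823774337, p(186)=1171432692373, p(187)=1280011042268, p(188)=1398341745571, p(189)=1527273599625, p(190)=1667727404093, p(191)=1820701100652, p(192)=1987276856363.
Final step: p(193) = p(192) + p(191) - p(188) - p(186) + p(181) + p(178) - p(171) - p(167) + p(158) + p(153) - p(142) - p(136) + p(123) + p(116) - p(101) - p(93) + p(76) + p(67) - p(48) - p(38) + p(17) + p(6)
= 1987276856363 + 1820701100652 - 1398341745571 - 1171432692373 + 749474411781 + 571701605655 - 301384802048 - 207890420102 + 88751778802 + 54770336324 - 18440293320 - 10015581680 + 2552338241 + 1188908248 - 214481126 - 82010177 + 9289091 + 2679689 - 147273 - 26015 + 297 + 11
= 2168627105469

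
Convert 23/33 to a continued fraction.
[0; 1, 2, 3, 3]

Euclidean algorithm steps:
23 = 0 × 33 + 23
33 = 1 × 23 + 10
23 = 2 × 10 + 3
10 = 3 × 3 + 1
3 = 3 × 1 + 0
Continued fraction: [0; 1, 2, 3, 3]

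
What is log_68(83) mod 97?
5

Baby-step giant-step with step n = ⌈√97⌉ = 10.
Baby steps 68^j mod 97 (j:value) for j=0..9: 0:1, 1:68, 2:65, 3:55, 4:54, 5:83, 6:18, 7:60, 8:6, 9:20.
h = 83 is already in the table at j=5, so x = 5.
Check: 68^5 ≡ 83 (mod 97).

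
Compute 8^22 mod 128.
0

Repeated squaring. Binary of 22 = 10110.
8^1 ≡ 8 (mod 128); 8^2 ≡ 64 (mod 128); 8^4 ≡ 0 (mod 128); 8^8 ≡ 0 (mod 128); 8^16 ≡ 0 (mod 128)
8^22 = 8^2 × 8^4 × 8^16 ≡ 0 (mod 128)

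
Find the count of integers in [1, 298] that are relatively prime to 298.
148

298 = 2 × 149
φ(n) = n × ∏(1 - 1/p) for each prime p dividing n
φ(298) = 298 × (1 - 1/2) × (1 - 1/149) = 148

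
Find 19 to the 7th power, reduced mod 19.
0

Repeated squaring. Binary of 7 = 111.
19^1 ≡ 0 (mod 19); 19^2 ≡ 0 (mod 19); 19^4 ≡ 0 (mod 19)
19^7 = 19^1 × 19^2 × 19^4 ≡ 0 (mod 19)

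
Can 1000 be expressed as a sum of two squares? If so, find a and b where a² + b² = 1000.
10² + 30² (a=10, b=30)

Factorization: 1000 = 2^3 × 5^3
By Fermat: n is sum of two squares iff every prime p ≡ 3 (mod 4) appears to even power.
All primes ≡ 3 (mod 4) appear to even power.
Search a = 0, 1, 2, … for 1000 - a² a perfect square: first hit at a = 10: 1000 - 100 = 900 = 30².
1000 = 10² + 30² = 100 + 900 ✓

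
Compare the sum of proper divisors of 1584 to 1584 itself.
abundant

Proper divisors of 1584: sum = 1 + 2 + 3 + 4 + 6 + 8 + 9 + 11 + ... + 264 + 396 + 528 + 792 (29 divisors) = 3252
Since 3252 > 1584, 1584 is abundant.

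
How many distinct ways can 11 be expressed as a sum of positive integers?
56

p(n) counts ways to write n as a sum of positive integers (order ignored).
Euler's pentagonal recurrence: p(k) = p(k-1) + p(k-2) - p(k-5) - p(k-7) + p(k-12) + p(k-15) - ... (offsets j(3j∓1)/2, signs ++--, p(0)=1, p(<0)=0).
DP table for k = 0..10: p(0)=1, p(1)=1, p(2)=2, p(3)=3, p(4)=5, p(5)=7, p(6)=11, p(7)=15, p(8)=22, p(9)=30, p(10)=42.
Final step: p(11) = p(10) + p(9) - p(6) - p(4)
= 42 + 30 - 11 - 5
= 56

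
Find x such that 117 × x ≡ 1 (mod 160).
93

gcd(117, 160) = 1, so the inverse exists.
Extended Euclidean algorithm on (160, 117):
160 = 1 × 117 + 43  ⟹  43 = (1)·160 + (-1)·117
117 = 2 × 43 + 31  ⟹  31 = (-2)·160 + (3)·117
43 = 1 × 31 + 12  ⟹  12 = (3)·160 + (-4)·117
31 = 2 × 12 + 7  ⟹  7 = (-8)·160 + (11)·117
12 = 1 × 7 + 5  ⟹  5 = (11)·160 + (-15)·117
7 = 1 × 5 + 2  ⟹  2 = (-19)·160 + (26)·117
5 = 2 × 2 + 1  ⟹  1 = (49)·160 + (-67)·117
So (-67)·117 ≡ 1 (mod 160), i.e. 117^(-1) ≡ -67 ≡ 93 (mod 160).
Check: 117 × 93 = 10881 ≡ 1 (mod 160)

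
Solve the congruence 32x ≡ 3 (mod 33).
x ≡ 30 (mod 33)

gcd(32, 33) = 1, which divides 3, so solutions exist.
Find 32^(-1) mod 33 by the extended Euclidean algorithm:
33 = 1 × 32 + 1  ⟹  1 = (1)·33 + (-1)·32
So (-1)·32 ≡ 1 (mod 33), i.e. 32^(-1) ≡ -1 ≡ 32 (mod 33).
x ≡ 32 × 3 = 96 ≡ 30 (mod 33).
Check: 32 × 30 = 960 ≡ 3 (mod 33).
Unique solution: x ≡ 30 (mod 33)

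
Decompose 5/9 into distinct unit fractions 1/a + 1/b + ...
1/2 + 1/18

Greedy algorithm:
5/9: ceiling(9/5) = 2, use 1/2
1/18: ceiling(18/1) = 18, use 1/18
Result: 5/9 = 1/2 + 1/18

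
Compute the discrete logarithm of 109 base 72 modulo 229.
21

Baby-step giant-step with step n = ⌈√229⌉ = 16.
Baby steps 72^j mod 229 (j:value) for j=0..15: 0:1, 1:72, 2:146, 3:207, 4:19, 5:223, 6:26, 7:40, 8:132, 9:115, 10:36, 11:73, 12:218, 13:124, 14:226, 15:13.
Giant-step multiplier: 72^(-16) ≡ 72^(228-16) = 72^212 ≡ 126 (mod 229).
Giant steps γ_i = 109·126^i mod 229: γ_0=109, γ_1=223 (in table at j=5).
x = i·n + j = 1·16 + 5 = 21.
Check: 72^21 ≡ 109 (mod 229).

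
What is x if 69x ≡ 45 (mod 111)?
x ≡ 28 (mod 37)

gcd(69, 111) = 3, which divides 45, so solutions exist.
Divide through by 3: 23x ≡ 15 (mod 37).
Find 23^(-1) mod 37 by the extended Euclidean algorithm:
37 = 1 × 23 + 14  ⟹  14 = (1)·37 + (-1)·23
23 = 1 × 14 + 9  ⟹  9 = (-1)·37 + (2)·23
14 = 1 × 9 + 5  ⟹  5 = (2)·37 + (-3)·23
9 = 1 × 5 + 4  ⟹  4 = (-3)·37 + (5)·23
5 = 1 × 4 + 1  ⟹  1 = (5)·37 + (-8)·23
So (-8)·23 ≡ 1 (mod 37), i.e. 23^(-1) ≡ -8 ≡ 29 (mod 37).
x ≡ 29 × 15 = 435 ≡ 28 (mod 37).
Check: 69 × 28 = 1932 ≡ 45 (mod 111).
x ≡ 28 (mod 37), giving 3 solutions mod 111.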